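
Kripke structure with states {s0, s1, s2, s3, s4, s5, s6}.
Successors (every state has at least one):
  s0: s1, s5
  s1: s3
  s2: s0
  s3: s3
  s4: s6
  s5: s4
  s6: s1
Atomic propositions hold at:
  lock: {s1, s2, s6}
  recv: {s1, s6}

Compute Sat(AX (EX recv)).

Sat(EX recv) = {s : some successor in {s1, s6}} = {s0, s4, s6}
Sat(AX (EX recv)) = {s : every successor in {s0, s4, s6}} = {s2, s4, s5}

{s2, s4, s5}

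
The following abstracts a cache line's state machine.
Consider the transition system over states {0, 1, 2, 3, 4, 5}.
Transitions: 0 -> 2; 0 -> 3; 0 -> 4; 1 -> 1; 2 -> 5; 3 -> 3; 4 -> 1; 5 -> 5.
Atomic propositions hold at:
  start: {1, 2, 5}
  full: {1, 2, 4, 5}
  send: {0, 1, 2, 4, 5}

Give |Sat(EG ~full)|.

2

Sat(~full) = {0, 3}
EG ~full: greatest fixpoint, start Z0 = {0, 3}, keep only states in Sat with some successor in Z. Already a fixed point.
Sat(EG ~full) = {0, 3}
|Sat(EG ~full)| = |{0, 3}| = 2.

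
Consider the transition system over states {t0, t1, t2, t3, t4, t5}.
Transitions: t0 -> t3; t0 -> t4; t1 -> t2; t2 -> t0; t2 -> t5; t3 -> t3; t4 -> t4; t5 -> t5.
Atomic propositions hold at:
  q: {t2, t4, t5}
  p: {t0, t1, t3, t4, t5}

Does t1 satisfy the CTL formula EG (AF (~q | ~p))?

Sat(~q) = {t0, t1, t3}
Sat(~p) = {t2}
Sat(~q | ~p) = {t0, t1, t2, t3}
AF (~q | ~p): least fixpoint, start Z0 = {t0, t1, t2, t3}, add states with every successor in Z. Already a fixed point.
Sat(AF (~q | ~p)) = {t0, t1, t2, t3}
EG (AF (~q | ~p)): greatest fixpoint, start Z0 = {t0, t1, t2, t3}, keep only states in Sat with some successor in Z. Already a fixed point.
Sat(EG (AF (~q | ~p))) = {t0, t1, t2, t3}
t1 ∈ Sat(EG (AF (~q | ~p))) = {t0, t1, t2, t3}, so the formula holds at t1.

Yes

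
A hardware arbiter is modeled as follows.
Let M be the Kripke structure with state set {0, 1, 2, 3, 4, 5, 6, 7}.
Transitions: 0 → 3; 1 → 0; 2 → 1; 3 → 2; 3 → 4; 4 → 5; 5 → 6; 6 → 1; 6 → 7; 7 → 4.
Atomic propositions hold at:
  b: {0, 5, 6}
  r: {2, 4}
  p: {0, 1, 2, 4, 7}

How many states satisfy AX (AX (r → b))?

6

Sat(r → b) = {0, 1, 3, 5, 6, 7}
Sat(AX (r → b)) = {s : every successor in {0, 1, 3, 5, 6, 7}} = {0, 1, 2, 4, 5, 6}
Sat(AX (AX (r → b))) = {s : every successor in {0, 1, 2, 4, 5, 6}} = {1, 2, 3, 4, 5, 7}
|Sat(AX (AX (r → b)))| = |{1, 2, 3, 4, 5, 7}| = 6.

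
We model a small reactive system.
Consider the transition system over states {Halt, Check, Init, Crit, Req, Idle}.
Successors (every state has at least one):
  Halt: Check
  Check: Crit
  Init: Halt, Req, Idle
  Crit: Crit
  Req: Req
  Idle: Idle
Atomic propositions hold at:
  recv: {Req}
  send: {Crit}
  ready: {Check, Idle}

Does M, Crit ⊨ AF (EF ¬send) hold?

No

Sat(¬send) = {Halt, Check, Init, Req, Idle}
EF ¬send: least fixpoint, start Z0 = {Halt, Check, Init, Req, Idle}, add states with some successor in Z. Already a fixed point.
Sat(EF ¬send) = {Halt, Check, Init, Req, Idle}
AF (EF ¬send): least fixpoint, start Z0 = {Halt, Check, Init, Req, Idle}, add states with every successor in Z. Already a fixed point.
Sat(AF (EF ¬send)) = {Halt, Check, Init, Req, Idle}
Crit ∉ Sat(AF (EF ¬send)) = {Halt, Check, Init, Req, Idle}, so the formula does not hold at Crit.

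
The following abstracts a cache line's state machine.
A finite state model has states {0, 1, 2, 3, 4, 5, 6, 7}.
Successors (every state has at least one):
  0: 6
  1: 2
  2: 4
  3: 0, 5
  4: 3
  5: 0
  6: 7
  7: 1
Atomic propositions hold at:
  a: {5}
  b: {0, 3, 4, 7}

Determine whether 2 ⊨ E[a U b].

E[a U b]: least fixpoint, start Z0 = Sat(b) = {0, 3, 4, 7}, add states in Sat(a) with some successor in Z. Z1 = {0, 3, 4, 5, 7}; fixed.
Sat(E[a U b]) = {0, 3, 4, 5, 7}
2 ∉ Sat(E[a U b]) = {0, 3, 4, 5, 7}, so the formula does not hold at 2.

No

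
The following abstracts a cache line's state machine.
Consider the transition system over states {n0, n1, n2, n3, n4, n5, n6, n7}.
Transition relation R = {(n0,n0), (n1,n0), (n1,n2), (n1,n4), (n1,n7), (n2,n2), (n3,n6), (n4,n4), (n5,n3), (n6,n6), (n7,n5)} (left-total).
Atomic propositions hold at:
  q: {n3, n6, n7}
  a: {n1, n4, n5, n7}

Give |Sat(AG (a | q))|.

Sat(a | q) = {n1, n3, n4, n5, n6, n7}
AG (a | q): greatest fixpoint, start Z0 = {n1, n3, n4, n5, n6, n7}, keep only states in Sat with every successor in Z. Z1 = {n3, n4, n5, n6, n7}; fixed.
Sat(AG (a | q)) = {n3, n4, n5, n6, n7}
|Sat(AG (a | q))| = |{n3, n4, n5, n6, n7}| = 5.

5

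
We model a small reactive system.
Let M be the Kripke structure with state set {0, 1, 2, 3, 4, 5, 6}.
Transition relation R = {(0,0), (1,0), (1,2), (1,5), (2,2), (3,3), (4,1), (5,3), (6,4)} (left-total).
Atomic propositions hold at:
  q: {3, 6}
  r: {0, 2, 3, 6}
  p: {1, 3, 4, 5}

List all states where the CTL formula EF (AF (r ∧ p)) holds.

Sat(r ∧ p) = {3}
AF (r ∧ p): least fixpoint, start Z0 = {3}, add states with every successor in Z. Z1 = {3, 5}; fixed.
Sat(AF (r ∧ p)) = {3, 5}
EF (AF (r ∧ p)): least fixpoint, start Z0 = {3, 5}, add states with some successor in Z. Z1 = {1, 3, 5}; Z2 = {1, 3, 4, 5}; Z3 = {1, 3, 4, 5, 6}; fixed.
Sat(EF (AF (r ∧ p))) = {1, 3, 4, 5, 6}

{1, 3, 4, 5, 6}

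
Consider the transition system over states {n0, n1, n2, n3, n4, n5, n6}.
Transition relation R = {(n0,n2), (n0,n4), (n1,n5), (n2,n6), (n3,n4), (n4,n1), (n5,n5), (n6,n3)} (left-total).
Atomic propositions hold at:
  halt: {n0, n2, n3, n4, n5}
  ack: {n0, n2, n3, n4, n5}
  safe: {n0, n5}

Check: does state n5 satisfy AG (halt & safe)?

Yes

Sat(halt & safe) = {n0, n5}
AG (halt & safe): greatest fixpoint, start Z0 = {n0, n5}, keep only states in Sat with every successor in Z. Z1 = {n5}; fixed.
Sat(AG (halt & safe)) = {n5}
n5 ∈ Sat(AG (halt & safe)) = {n5}, so the formula holds at n5.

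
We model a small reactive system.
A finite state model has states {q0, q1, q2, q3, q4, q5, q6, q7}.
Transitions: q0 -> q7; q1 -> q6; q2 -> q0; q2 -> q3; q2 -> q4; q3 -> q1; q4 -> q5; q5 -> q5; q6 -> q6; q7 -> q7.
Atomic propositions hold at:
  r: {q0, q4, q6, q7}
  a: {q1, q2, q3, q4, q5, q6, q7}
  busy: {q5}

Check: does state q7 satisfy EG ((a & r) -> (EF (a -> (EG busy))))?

Sat(a & r) = {q4, q6, q7}
EG busy: greatest fixpoint, start Z0 = {q5}, keep only states in Sat with some successor in Z. Already a fixed point.
Sat(EG busy) = {q5}
Sat(a -> (EG busy)) = {q0, q5}
EF (a -> (EG busy)): least fixpoint, start Z0 = {q0, q5}, add states with some successor in Z. Z1 = {q0, q2, q4, q5}; fixed.
Sat(EF (a -> (EG busy))) = {q0, q2, q4, q5}
Sat((a & r) -> (EF (a -> (EG busy)))) = {q0, q1, q2, q3, q4, q5}
EG ((a & r) -> (EF (a -> (EG busy)))): greatest fixpoint, start Z0 = {q0, q1, q2, q3, q4, q5}, keep only states in Sat with some successor in Z. Z1 = {q2, q3, q4, q5}; Z2 = {q2, q4, q5}; fixed.
Sat(EG ((a & r) -> (EF (a -> (EG busy))))) = {q2, q4, q5}
q7 ∉ Sat(EG ((a & r) -> (EF (a -> (EG busy))))) = {q2, q4, q5}, so the formula does not hold at q7.

No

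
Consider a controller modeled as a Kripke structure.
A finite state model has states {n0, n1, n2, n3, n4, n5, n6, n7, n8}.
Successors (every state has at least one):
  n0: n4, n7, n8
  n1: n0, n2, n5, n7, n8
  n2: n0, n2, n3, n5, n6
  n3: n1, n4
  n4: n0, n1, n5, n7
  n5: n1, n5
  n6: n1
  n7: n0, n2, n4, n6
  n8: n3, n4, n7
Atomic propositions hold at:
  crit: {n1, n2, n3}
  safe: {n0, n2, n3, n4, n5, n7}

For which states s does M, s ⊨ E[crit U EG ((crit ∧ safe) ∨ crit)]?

Sat(crit ∧ safe) = {n2, n3}
Sat((crit ∧ safe) ∨ crit) = {n1, n2, n3}
EG ((crit ∧ safe) ∨ crit): greatest fixpoint, start Z0 = {n1, n2, n3}, keep only states in Sat with some successor in Z. Already a fixed point.
Sat(EG ((crit ∧ safe) ∨ crit)) = {n1, n2, n3}
E[crit U EG ((crit ∧ safe) ∨ crit)]: least fixpoint, start Z0 = Sat(EG ((crit ∧ safe) ∨ crit)) = {n1, n2, n3}, add states in Sat(crit) with some successor in Z. Already a fixed point.
Sat(E[crit U EG ((crit ∧ safe) ∨ crit)]) = {n1, n2, n3}

{n1, n2, n3}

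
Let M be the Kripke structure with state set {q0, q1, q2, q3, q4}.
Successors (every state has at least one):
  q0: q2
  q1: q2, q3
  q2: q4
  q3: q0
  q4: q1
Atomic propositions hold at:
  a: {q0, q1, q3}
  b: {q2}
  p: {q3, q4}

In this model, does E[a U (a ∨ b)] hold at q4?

No

Sat(a ∨ b) = {q0, q1, q2, q3}
E[a U (a ∨ b)]: least fixpoint, start Z0 = Sat((a ∨ b)) = {q0, q1, q2, q3}, add states in Sat(a) with some successor in Z. Already a fixed point.
Sat(E[a U (a ∨ b)]) = {q0, q1, q2, q3}
q4 ∉ Sat(E[a U (a ∨ b)]) = {q0, q1, q2, q3}, so the formula does not hold at q4.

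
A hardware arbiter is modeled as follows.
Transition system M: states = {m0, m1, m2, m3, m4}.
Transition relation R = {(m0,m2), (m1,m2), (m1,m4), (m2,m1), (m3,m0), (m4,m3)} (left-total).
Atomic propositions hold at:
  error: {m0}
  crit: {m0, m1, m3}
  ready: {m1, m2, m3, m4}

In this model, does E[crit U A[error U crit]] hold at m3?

Yes

A[error U crit]: least fixpoint, start Z0 = Sat(crit) = {m0, m1, m3}, add states in Sat(error) with every successor in Z. Already a fixed point.
Sat(A[error U crit]) = {m0, m1, m3}
E[crit U A[error U crit]]: least fixpoint, start Z0 = Sat(A[error U crit]) = {m0, m1, m3}, add states in Sat(crit) with some successor in Z. Already a fixed point.
Sat(E[crit U A[error U crit]]) = {m0, m1, m3}
m3 ∈ Sat(E[crit U A[error U crit]]) = {m0, m1, m3}, so the formula holds at m3.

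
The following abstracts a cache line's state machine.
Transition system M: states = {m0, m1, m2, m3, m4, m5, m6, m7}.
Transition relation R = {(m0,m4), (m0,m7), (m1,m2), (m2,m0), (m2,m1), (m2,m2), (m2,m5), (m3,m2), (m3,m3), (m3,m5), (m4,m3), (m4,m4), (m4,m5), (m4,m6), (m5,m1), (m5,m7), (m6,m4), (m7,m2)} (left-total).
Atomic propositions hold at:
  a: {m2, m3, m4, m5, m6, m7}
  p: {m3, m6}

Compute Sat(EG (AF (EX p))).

Sat(EX p) = {s : some successor in {m3, m6}} = {m3, m4}
AF (EX p): least fixpoint, start Z0 = {m3, m4}, add states with every successor in Z. Z1 = {m3, m4, m6}; fixed.
Sat(AF (EX p)) = {m3, m4, m6}
EG (AF (EX p)): greatest fixpoint, start Z0 = {m3, m4, m6}, keep only states in Sat with some successor in Z. Already a fixed point.
Sat(EG (AF (EX p))) = {m3, m4, m6}

{m3, m4, m6}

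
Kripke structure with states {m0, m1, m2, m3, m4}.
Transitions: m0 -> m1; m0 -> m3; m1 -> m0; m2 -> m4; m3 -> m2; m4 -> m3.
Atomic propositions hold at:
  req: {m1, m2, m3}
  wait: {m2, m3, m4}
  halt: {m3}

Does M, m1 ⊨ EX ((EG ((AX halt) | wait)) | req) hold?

Sat(AX halt) = {s : every successor in {m3}} = {m4}
Sat((AX halt) | wait) = {m2, m3, m4}
EG ((AX halt) | wait): greatest fixpoint, start Z0 = {m2, m3, m4}, keep only states in Sat with some successor in Z. Already a fixed point.
Sat(EG ((AX halt) | wait)) = {m2, m3, m4}
Sat((EG ((AX halt) | wait)) | req) = {m1, m2, m3, m4}
Sat(EX ((EG ((AX halt) | wait)) | req)) = {s : some successor in {m1, m2, m3, m4}} = {m0, m2, m3, m4}
m1 ∉ Sat(EX ((EG ((AX halt) | wait)) | req)) = {m0, m2, m3, m4}, so the formula does not hold at m1.

No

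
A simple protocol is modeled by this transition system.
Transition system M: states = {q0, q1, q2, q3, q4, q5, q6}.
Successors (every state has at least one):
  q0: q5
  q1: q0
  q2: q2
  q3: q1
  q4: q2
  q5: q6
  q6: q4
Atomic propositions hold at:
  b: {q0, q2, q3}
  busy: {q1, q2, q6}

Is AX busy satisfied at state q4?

Sat(AX busy) = {s : every successor in {q1, q2, q6}} = {q2, q3, q4, q5}
q4 ∈ Sat(AX busy) = {q2, q3, q4, q5}, so the formula holds at q4.

Yes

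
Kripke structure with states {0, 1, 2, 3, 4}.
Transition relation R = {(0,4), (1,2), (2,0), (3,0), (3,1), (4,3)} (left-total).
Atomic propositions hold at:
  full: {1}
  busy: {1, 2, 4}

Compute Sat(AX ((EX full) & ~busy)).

{4}

Sat(EX full) = {s : some successor in {1}} = {3}
Sat(~busy) = {0, 3}
Sat((EX full) & ~busy) = {3}
Sat(AX ((EX full) & ~busy)) = {s : every successor in {3}} = {4}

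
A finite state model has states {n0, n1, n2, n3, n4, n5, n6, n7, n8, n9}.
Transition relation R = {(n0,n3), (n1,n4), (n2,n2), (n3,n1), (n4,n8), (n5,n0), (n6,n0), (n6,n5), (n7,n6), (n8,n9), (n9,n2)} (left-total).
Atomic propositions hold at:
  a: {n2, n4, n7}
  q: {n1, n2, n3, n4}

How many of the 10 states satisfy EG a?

1

EG a: greatest fixpoint, start Z0 = {n2, n4, n7}, keep only states in Sat with some successor in Z. Z1 = {n2}; fixed.
Sat(EG a) = {n2}
|Sat(EG a)| = |{n2}| = 1.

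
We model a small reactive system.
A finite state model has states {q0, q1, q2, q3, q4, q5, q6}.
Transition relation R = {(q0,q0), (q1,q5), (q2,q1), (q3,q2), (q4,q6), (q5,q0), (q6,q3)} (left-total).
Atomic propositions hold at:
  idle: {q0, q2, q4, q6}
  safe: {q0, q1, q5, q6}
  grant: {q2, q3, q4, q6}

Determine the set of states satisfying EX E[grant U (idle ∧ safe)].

{q0, q4, q5}

Sat(idle ∧ safe) = {q0, q6}
E[grant U (idle ∧ safe)]: least fixpoint, start Z0 = Sat((idle ∧ safe)) = {q0, q6}, add states in Sat(grant) with some successor in Z. Z1 = {q0, q4, q6}; fixed.
Sat(E[grant U (idle ∧ safe)]) = {q0, q4, q6}
Sat(EX E[grant U (idle ∧ safe)]) = {s : some successor in {q0, q4, q6}} = {q0, q4, q5}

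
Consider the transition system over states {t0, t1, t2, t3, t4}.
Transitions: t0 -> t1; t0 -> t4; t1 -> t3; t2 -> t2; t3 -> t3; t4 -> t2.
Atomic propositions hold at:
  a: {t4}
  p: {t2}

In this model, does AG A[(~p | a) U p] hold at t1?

Sat(~p) = {t0, t1, t3, t4}
Sat(~p | a) = {t0, t1, t3, t4}
A[(~p | a) U p]: least fixpoint, start Z0 = Sat(p) = {t2}, add states in Sat(~p | a) with every successor in Z. Z1 = {t2, t4}; fixed.
Sat(A[(~p | a) U p]) = {t2, t4}
AG A[(~p | a) U p]: greatest fixpoint, start Z0 = {t2, t4}, keep only states in Sat with every successor in Z. Already a fixed point.
Sat(AG A[(~p | a) U p]) = {t2, t4}
t1 ∉ Sat(AG A[(~p | a) U p]) = {t2, t4}, so the formula does not hold at t1.

No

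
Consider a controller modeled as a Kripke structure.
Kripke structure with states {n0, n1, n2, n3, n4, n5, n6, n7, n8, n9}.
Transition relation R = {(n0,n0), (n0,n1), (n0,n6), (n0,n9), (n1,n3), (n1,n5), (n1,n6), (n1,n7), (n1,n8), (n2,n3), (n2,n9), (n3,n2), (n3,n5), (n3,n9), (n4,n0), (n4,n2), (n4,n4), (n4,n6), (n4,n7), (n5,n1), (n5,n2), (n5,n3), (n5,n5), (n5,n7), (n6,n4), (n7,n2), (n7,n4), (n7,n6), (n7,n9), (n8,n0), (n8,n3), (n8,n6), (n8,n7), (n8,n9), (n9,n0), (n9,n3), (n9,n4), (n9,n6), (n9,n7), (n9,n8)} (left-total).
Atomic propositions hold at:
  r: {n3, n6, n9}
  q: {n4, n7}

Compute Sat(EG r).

EG r: greatest fixpoint, start Z0 = {n3, n6, n9}, keep only states in Sat with some successor in Z. Z1 = {n3, n9}; fixed.
Sat(EG r) = {n3, n9}

{n3, n9}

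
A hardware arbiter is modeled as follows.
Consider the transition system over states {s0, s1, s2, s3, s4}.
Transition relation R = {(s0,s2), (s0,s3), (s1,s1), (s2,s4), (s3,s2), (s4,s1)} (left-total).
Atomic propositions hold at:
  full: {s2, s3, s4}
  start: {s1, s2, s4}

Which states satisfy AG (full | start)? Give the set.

{s1, s2, s3, s4}

Sat(full | start) = {s1, s2, s3, s4}
AG (full | start): greatest fixpoint, start Z0 = {s1, s2, s3, s4}, keep only states in Sat with every successor in Z. Already a fixed point.
Sat(AG (full | start)) = {s1, s2, s3, s4}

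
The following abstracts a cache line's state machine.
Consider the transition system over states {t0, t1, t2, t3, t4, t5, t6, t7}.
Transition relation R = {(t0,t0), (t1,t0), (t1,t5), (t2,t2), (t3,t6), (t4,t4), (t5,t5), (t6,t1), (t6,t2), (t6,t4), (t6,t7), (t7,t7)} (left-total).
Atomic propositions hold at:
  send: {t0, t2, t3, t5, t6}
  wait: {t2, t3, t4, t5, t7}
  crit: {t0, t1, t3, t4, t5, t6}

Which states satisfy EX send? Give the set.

Sat(EX send) = {s : some successor in {t0, t2, t3, t5, t6}} = {t0, t1, t2, t3, t5, t6}

{t0, t1, t2, t3, t5, t6}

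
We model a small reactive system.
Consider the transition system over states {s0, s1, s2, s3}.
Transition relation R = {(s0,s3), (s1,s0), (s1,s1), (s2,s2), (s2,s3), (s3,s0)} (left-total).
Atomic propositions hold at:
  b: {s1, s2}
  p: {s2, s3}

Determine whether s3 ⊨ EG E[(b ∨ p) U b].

Sat(b ∨ p) = {s1, s2, s3}
E[(b ∨ p) U b]: least fixpoint, start Z0 = Sat(b) = {s1, s2}, add states in Sat(b ∨ p) with some successor in Z. Already a fixed point.
Sat(E[(b ∨ p) U b]) = {s1, s2}
EG E[(b ∨ p) U b]: greatest fixpoint, start Z0 = {s1, s2}, keep only states in Sat with some successor in Z. Already a fixed point.
Sat(EG E[(b ∨ p) U b]) = {s1, s2}
s3 ∉ Sat(EG E[(b ∨ p) U b]) = {s1, s2}, so the formula does not hold at s3.

No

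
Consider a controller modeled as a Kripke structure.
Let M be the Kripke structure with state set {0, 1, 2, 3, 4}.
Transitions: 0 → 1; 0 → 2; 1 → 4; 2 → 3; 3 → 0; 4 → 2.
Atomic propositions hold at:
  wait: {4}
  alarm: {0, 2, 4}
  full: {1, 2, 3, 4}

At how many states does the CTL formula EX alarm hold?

4

Sat(EX alarm) = {s : some successor in {0, 2, 4}} = {0, 1, 3, 4}
|Sat(EX alarm)| = |{0, 1, 3, 4}| = 4.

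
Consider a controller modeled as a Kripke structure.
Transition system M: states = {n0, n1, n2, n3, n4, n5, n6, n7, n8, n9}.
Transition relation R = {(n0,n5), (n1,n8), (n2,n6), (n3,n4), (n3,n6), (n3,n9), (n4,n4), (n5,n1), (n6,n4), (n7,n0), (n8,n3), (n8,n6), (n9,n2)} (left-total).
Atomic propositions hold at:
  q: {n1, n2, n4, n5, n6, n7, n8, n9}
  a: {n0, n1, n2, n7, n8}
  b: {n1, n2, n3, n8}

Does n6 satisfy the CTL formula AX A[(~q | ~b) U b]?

Sat(~q) = {n0, n3}
Sat(~b) = {n0, n4, n5, n6, n7, n9}
Sat(~q | ~b) = {n0, n3, n4, n5, n6, n7, n9}
A[(~q | ~b) U b]: least fixpoint, start Z0 = Sat(b) = {n1, n2, n3, n8}, add states in Sat(~q | ~b) with every successor in Z. Z1 = {n1, n2, n3, n5, n8, n9}; Z2 = {n0, n1, n2, n3, n5, n8, n9}; Z3 = {n0, n1, n2, n3, n5, n7, n8, n9}; fixed.
Sat(A[(~q | ~b) U b]) = {n0, n1, n2, n3, n5, n7, n8, n9}
Sat(AX A[(~q | ~b) U b]) = {s : every successor in {n0, n1, n2, n3, n5, n7, n8, n9}} = {n0, n1, n5, n7, n9}
n6 ∉ Sat(AX A[(~q | ~b) U b]) = {n0, n1, n5, n7, n9}, so the formula does not hold at n6.

No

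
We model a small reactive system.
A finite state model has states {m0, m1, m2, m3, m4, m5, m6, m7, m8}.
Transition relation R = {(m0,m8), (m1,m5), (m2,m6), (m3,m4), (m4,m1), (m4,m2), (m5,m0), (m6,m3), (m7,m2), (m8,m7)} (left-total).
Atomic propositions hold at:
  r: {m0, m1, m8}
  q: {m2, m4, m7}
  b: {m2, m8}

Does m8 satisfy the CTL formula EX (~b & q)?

Sat(~b) = {m0, m1, m3, m4, m5, m6, m7}
Sat(~b & q) = {m4, m7}
Sat(EX (~b & q)) = {s : some successor in {m4, m7}} = {m3, m8}
m8 ∈ Sat(EX (~b & q)) = {m3, m8}, so the formula holds at m8.

Yes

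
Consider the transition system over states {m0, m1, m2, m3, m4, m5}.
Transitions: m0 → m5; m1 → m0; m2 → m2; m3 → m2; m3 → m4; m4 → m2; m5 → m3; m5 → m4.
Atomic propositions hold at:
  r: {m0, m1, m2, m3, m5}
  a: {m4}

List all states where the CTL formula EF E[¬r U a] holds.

Sat(¬r) = {m4}
E[¬r U a]: least fixpoint, start Z0 = Sat(a) = {m4}, add states in Sat(¬r) with some successor in Z. Already a fixed point.
Sat(E[¬r U a]) = {m4}
EF E[¬r U a]: least fixpoint, start Z0 = {m4}, add states with some successor in Z. Z1 = {m3, m4, m5}; Z2 = {m0, m3, m4, m5}; Z3 = {m0, m1, m3, m4, m5}; fixed.
Sat(EF E[¬r U a]) = {m0, m1, m3, m4, m5}

{m0, m1, m3, m4, m5}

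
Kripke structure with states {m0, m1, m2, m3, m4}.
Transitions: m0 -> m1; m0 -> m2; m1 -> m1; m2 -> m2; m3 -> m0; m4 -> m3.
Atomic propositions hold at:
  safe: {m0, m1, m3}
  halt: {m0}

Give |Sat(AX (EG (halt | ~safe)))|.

2

Sat(~safe) = {m2, m4}
Sat(halt | ~safe) = {m0, m2, m4}
EG (halt | ~safe): greatest fixpoint, start Z0 = {m0, m2, m4}, keep only states in Sat with some successor in Z. Z1 = {m0, m2}; fixed.
Sat(EG (halt | ~safe)) = {m0, m2}
Sat(AX (EG (halt | ~safe))) = {s : every successor in {m0, m2}} = {m2, m3}
|Sat(AX (EG (halt | ~safe)))| = |{m2, m3}| = 2.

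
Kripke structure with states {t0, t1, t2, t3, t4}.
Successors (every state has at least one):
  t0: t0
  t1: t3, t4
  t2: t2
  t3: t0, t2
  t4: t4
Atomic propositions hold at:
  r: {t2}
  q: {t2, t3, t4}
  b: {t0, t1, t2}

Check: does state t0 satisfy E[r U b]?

E[r U b]: least fixpoint, start Z0 = Sat(b) = {t0, t1, t2}, add states in Sat(r) with some successor in Z. Already a fixed point.
Sat(E[r U b]) = {t0, t1, t2}
t0 ∈ Sat(E[r U b]) = {t0, t1, t2}, so the formula holds at t0.

Yes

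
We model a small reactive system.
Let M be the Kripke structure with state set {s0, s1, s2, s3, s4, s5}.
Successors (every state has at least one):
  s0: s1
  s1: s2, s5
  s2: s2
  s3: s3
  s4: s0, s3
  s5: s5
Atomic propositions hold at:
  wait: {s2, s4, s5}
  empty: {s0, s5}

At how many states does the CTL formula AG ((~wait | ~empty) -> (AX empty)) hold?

1

Sat(~wait) = {s0, s1, s3}
Sat(~empty) = {s1, s2, s3, s4}
Sat(~wait | ~empty) = {s0, s1, s2, s3, s4}
Sat(AX empty) = {s : every successor in {s0, s5}} = {s5}
Sat((~wait | ~empty) -> (AX empty)) = {s5}
AG ((~wait | ~empty) -> (AX empty)): greatest fixpoint, start Z0 = {s5}, keep only states in Sat with every successor in Z. Already a fixed point.
Sat(AG ((~wait | ~empty) -> (AX empty))) = {s5}
|Sat(AG ((~wait | ~empty) -> (AX empty)))| = |{s5}| = 1.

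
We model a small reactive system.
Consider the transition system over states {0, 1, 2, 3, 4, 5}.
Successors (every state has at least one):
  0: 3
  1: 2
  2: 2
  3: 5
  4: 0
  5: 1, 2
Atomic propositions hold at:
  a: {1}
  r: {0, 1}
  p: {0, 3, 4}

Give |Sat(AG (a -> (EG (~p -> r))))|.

1

Sat(~p) = {1, 2, 5}
Sat(~p -> r) = {0, 1, 3, 4}
EG (~p -> r): greatest fixpoint, start Z0 = {0, 1, 3, 4}, keep only states in Sat with some successor in Z. Z1 = {0, 4}; Z2 = {4}; Z3 = ∅; fixed.
Sat(EG (~p -> r)) = ∅
Sat(a -> (EG (~p -> r))) = {0, 2, 3, 4, 5}
AG (a -> (EG (~p -> r))): greatest fixpoint, start Z0 = {0, 2, 3, 4, 5}, keep only states in Sat with every successor in Z. Z1 = {0, 2, 3, 4}; Z2 = {0, 2, 4}; Z3 = {2, 4}; Z4 = {2}; fixed.
Sat(AG (a -> (EG (~p -> r)))) = {2}
|Sat(AG (a -> (EG (~p -> r))))| = |{2}| = 1.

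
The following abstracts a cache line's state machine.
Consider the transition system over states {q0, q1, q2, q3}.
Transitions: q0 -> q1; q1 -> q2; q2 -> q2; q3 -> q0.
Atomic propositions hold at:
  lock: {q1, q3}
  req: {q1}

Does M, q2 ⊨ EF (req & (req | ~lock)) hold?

No

Sat(~lock) = {q0, q2}
Sat(req | ~lock) = {q0, q1, q2}
Sat(req & (req | ~lock)) = {q1}
EF (req & (req | ~lock)): least fixpoint, start Z0 = {q1}, add states with some successor in Z. Z1 = {q0, q1}; Z2 = {q0, q1, q3}; fixed.
Sat(EF (req & (req | ~lock))) = {q0, q1, q3}
q2 ∉ Sat(EF (req & (req | ~lock))) = {q0, q1, q3}, so the formula does not hold at q2.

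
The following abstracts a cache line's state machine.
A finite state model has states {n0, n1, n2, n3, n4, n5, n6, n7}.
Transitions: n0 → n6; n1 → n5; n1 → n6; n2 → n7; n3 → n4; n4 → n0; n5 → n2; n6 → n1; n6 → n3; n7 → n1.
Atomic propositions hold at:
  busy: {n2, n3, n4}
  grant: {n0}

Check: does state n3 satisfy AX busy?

Yes

Sat(AX busy) = {s : every successor in {n2, n3, n4}} = {n3, n5}
n3 ∈ Sat(AX busy) = {n3, n5}, so the formula holds at n3.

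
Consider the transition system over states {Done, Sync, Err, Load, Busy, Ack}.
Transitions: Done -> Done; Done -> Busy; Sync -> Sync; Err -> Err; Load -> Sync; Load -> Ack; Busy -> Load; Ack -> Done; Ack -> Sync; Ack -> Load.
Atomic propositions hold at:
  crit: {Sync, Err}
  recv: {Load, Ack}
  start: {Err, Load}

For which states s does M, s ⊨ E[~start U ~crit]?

Sat(~start) = {Done, Sync, Busy, Ack}
Sat(~crit) = {Done, Load, Busy, Ack}
E[~start U ~crit]: least fixpoint, start Z0 = Sat(~crit) = {Done, Load, Busy, Ack}, add states in Sat(~start) with some successor in Z. Already a fixed point.
Sat(E[~start U ~crit]) = {Done, Load, Busy, Ack}

{Done, Load, Busy, Ack}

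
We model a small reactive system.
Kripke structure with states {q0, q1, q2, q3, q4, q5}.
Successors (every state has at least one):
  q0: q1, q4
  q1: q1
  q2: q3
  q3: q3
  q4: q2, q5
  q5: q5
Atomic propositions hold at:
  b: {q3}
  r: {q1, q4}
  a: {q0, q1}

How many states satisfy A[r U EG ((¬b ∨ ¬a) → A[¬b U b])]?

Sat(¬b) = {q0, q1, q2, q4, q5}
Sat(¬a) = {q2, q3, q4, q5}
Sat(¬b ∨ ¬a) = {q0, q1, q2, q3, q4, q5}
A[¬b U b]: least fixpoint, start Z0 = Sat(b) = {q3}, add states in Sat(¬b) with every successor in Z. Z1 = {q2, q3}; fixed.
Sat(A[¬b U b]) = {q2, q3}
Sat((¬b ∨ ¬a) → A[¬b U b]) = {q2, q3}
EG ((¬b ∨ ¬a) → A[¬b U b]): greatest fixpoint, start Z0 = {q2, q3}, keep only states in Sat with some successor in Z. Already a fixed point.
Sat(EG ((¬b ∨ ¬a) → A[¬b U b])) = {q2, q3}
A[r U EG ((¬b ∨ ¬a) → A[¬b U b])]: least fixpoint, start Z0 = Sat(EG ((¬b ∨ ¬a) → A[¬b U b])) = {q2, q3}, add states in Sat(r) with every successor in Z. Already a fixed point.
Sat(A[r U EG ((¬b ∨ ¬a) → A[¬b U b])]) = {q2, q3}
|Sat(A[r U EG ((¬b ∨ ¬a) → A[¬b U b])])| = |{q2, q3}| = 2.

2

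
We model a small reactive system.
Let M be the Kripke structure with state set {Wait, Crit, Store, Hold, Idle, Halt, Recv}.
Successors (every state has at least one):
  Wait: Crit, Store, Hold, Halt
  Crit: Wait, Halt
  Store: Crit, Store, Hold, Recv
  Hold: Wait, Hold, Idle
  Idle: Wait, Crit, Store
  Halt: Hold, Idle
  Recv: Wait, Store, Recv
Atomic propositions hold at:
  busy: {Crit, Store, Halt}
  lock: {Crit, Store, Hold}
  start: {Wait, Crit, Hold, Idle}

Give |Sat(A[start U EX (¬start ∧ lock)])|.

4

Sat(¬start) = {Store, Halt, Recv}
Sat(¬start ∧ lock) = {Store}
Sat(EX (¬start ∧ lock)) = {s : some successor in {Store}} = {Wait, Store, Idle, Recv}
A[start U EX (¬start ∧ lock)]: least fixpoint, start Z0 = Sat(EX (¬start ∧ lock)) = {Wait, Store, Idle, Recv}, add states in Sat(start) with every successor in Z. Already a fixed point.
Sat(A[start U EX (¬start ∧ lock)]) = {Wait, Store, Idle, Recv}
|Sat(A[start U EX (¬start ∧ lock)])| = |{Wait, Store, Idle, Recv}| = 4.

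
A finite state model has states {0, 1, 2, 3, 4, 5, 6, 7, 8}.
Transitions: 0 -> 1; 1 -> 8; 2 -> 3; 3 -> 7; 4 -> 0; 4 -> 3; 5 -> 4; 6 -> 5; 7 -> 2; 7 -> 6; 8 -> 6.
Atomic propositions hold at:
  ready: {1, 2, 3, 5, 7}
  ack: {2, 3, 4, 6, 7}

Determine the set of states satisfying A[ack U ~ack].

{0, 1, 5, 6, 8}

Sat(~ack) = {0, 1, 5, 8}
A[ack U ~ack]: least fixpoint, start Z0 = Sat(~ack) = {0, 1, 5, 8}, add states in Sat(ack) with every successor in Z. Z1 = {0, 1, 5, 6, 8}; fixed.
Sat(A[ack U ~ack]) = {0, 1, 5, 6, 8}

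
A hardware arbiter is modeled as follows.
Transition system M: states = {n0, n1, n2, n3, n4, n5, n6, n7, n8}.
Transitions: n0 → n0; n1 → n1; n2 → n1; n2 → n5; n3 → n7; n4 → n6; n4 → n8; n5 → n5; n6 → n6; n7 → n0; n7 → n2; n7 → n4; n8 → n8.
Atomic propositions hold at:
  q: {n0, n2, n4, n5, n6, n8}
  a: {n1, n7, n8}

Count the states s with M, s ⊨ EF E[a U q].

8

E[a U q]: least fixpoint, start Z0 = Sat(q) = {n0, n2, n4, n5, n6, n8}, add states in Sat(a) with some successor in Z. Z1 = {n0, n2, n4, n5, n6, n7, n8}; fixed.
Sat(E[a U q]) = {n0, n2, n4, n5, n6, n7, n8}
EF E[a U q]: least fixpoint, start Z0 = {n0, n2, n4, n5, n6, n7, n8}, add states with some successor in Z. Z1 = {n0, n2, n3, n4, n5, n6, n7, n8}; fixed.
Sat(EF E[a U q]) = {n0, n2, n3, n4, n5, n6, n7, n8}
|Sat(EF E[a U q])| = |{n0, n2, n3, n4, n5, n6, n7, n8}| = 8.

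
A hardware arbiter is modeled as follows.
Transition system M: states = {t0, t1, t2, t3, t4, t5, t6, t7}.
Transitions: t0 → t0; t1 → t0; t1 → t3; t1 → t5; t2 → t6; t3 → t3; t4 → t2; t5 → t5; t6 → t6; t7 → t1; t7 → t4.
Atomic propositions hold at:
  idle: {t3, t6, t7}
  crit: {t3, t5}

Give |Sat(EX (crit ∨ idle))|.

Sat(crit ∨ idle) = {t3, t5, t6, t7}
Sat(EX (crit ∨ idle)) = {s : some successor in {t3, t5, t6, t7}} = {t1, t2, t3, t5, t6}
|Sat(EX (crit ∨ idle))| = |{t1, t2, t3, t5, t6}| = 5.

5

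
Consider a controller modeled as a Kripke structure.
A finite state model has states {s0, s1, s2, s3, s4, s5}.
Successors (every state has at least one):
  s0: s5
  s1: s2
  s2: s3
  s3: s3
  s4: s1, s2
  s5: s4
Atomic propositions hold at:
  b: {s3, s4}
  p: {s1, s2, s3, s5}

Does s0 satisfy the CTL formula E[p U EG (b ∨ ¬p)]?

Sat(¬p) = {s0, s4}
Sat(b ∨ ¬p) = {s0, s3, s4}
EG (b ∨ ¬p): greatest fixpoint, start Z0 = {s0, s3, s4}, keep only states in Sat with some successor in Z. Z1 = {s3}; fixed.
Sat(EG (b ∨ ¬p)) = {s3}
E[p U EG (b ∨ ¬p)]: least fixpoint, start Z0 = Sat(EG (b ∨ ¬p)) = {s3}, add states in Sat(p) with some successor in Z. Z1 = {s2, s3}; Z2 = {s1, s2, s3}; fixed.
Sat(E[p U EG (b ∨ ¬p)]) = {s1, s2, s3}
s0 ∉ Sat(E[p U EG (b ∨ ¬p)]) = {s1, s2, s3}, so the formula does not hold at s0.

No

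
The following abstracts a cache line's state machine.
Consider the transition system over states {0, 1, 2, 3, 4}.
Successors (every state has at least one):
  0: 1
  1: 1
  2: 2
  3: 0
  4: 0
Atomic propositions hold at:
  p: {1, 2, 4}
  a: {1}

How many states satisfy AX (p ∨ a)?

3

Sat(p ∨ a) = {1, 2, 4}
Sat(AX (p ∨ a)) = {s : every successor in {1, 2, 4}} = {0, 1, 2}
|Sat(AX (p ∨ a))| = |{0, 1, 2}| = 3.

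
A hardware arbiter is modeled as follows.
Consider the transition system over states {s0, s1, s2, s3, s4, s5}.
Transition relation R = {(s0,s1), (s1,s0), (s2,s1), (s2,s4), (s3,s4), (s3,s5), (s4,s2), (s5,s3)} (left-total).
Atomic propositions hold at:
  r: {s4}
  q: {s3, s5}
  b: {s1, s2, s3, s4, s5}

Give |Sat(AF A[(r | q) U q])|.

Sat(r | q) = {s3, s4, s5}
A[(r | q) U q]: least fixpoint, start Z0 = Sat(q) = {s3, s5}, add states in Sat(r | q) with every successor in Z. Already a fixed point.
Sat(A[(r | q) U q]) = {s3, s5}
AF A[(r | q) U q]: least fixpoint, start Z0 = {s3, s5}, add states with every successor in Z. Already a fixed point.
Sat(AF A[(r | q) U q]) = {s3, s5}
|Sat(AF A[(r | q) U q])| = |{s3, s5}| = 2.

2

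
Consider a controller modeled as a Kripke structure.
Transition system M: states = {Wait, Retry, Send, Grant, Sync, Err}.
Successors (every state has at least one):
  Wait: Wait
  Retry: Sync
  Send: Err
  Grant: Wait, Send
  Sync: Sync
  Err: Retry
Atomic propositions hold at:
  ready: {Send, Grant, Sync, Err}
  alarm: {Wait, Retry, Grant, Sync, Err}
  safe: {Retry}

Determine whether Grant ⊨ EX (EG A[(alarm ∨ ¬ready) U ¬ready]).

Yes

Sat(¬ready) = {Wait, Retry}
Sat(alarm ∨ ¬ready) = {Wait, Retry, Grant, Sync, Err}
A[(alarm ∨ ¬ready) U ¬ready]: least fixpoint, start Z0 = Sat(¬ready) = {Wait, Retry}, add states in Sat(alarm ∨ ¬ready) with every successor in Z. Z1 = {Wait, Retry, Err}; fixed.
Sat(A[(alarm ∨ ¬ready) U ¬ready]) = {Wait, Retry, Err}
EG A[(alarm ∨ ¬ready) U ¬ready]: greatest fixpoint, start Z0 = {Wait, Retry, Err}, keep only states in Sat with some successor in Z. Z1 = {Wait, Err}; Z2 = {Wait}; fixed.
Sat(EG A[(alarm ∨ ¬ready) U ¬ready]) = {Wait}
Sat(EX (EG A[(alarm ∨ ¬ready) U ¬ready])) = {s : some successor in {Wait}} = {Wait, Grant}
Grant ∈ Sat(EX (EG A[(alarm ∨ ¬ready) U ¬ready])) = {Wait, Grant}, so the formula holds at Grant.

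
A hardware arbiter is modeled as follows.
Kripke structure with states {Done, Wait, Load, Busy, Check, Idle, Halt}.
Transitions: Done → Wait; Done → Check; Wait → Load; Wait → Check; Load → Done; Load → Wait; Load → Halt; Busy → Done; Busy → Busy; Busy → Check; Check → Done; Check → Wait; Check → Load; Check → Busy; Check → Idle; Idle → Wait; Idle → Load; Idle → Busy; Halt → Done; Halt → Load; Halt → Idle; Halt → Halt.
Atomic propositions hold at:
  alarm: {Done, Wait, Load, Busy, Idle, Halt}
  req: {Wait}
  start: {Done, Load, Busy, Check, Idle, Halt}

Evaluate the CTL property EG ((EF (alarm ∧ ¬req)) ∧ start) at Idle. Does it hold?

Sat(¬req) = {Done, Load, Busy, Check, Idle, Halt}
Sat(alarm ∧ ¬req) = {Done, Load, Busy, Idle, Halt}
EF (alarm ∧ ¬req): least fixpoint, start Z0 = {Done, Load, Busy, Idle, Halt}, add states with some successor in Z. Z1 = {Done, Wait, Load, Busy, Check, Idle, Halt}; fixed.
Sat(EF (alarm ∧ ¬req)) = {Done, Wait, Load, Busy, Check, Idle, Halt}
Sat((EF (alarm ∧ ¬req)) ∧ start) = {Done, Load, Busy, Check, Idle, Halt}
EG ((EF (alarm ∧ ¬req)) ∧ start): greatest fixpoint, start Z0 = {Done, Load, Busy, Check, Idle, Halt}, keep only states in Sat with some successor in Z. Already a fixed point.
Sat(EG ((EF (alarm ∧ ¬req)) ∧ start)) = {Done, Load, Busy, Check, Idle, Halt}
Idle ∈ Sat(EG ((EF (alarm ∧ ¬req)) ∧ start)) = {Done, Load, Busy, Check, Idle, Halt}, so the formula holds at Idle.

Yes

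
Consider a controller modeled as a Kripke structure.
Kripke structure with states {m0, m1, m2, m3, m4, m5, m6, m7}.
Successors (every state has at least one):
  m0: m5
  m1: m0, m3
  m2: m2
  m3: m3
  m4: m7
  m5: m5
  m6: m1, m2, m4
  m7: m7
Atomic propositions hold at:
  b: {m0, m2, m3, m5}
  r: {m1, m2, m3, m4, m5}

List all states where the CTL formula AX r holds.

Sat(AX r) = {s : every successor in {m1, m2, m3, m4, m5}} = {m0, m2, m3, m5, m6}

{m0, m2, m3, m5, m6}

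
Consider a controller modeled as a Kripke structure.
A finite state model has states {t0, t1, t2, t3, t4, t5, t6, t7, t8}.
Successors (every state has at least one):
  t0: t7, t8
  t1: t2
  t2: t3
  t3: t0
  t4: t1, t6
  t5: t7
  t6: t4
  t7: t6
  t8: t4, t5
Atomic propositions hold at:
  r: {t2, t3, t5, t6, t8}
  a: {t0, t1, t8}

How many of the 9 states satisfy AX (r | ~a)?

Sat(~a) = {t2, t3, t4, t5, t6, t7}
Sat(r | ~a) = {t2, t3, t4, t5, t6, t7, t8}
Sat(AX (r | ~a)) = {s : every successor in {t2, t3, t4, t5, t6, t7, t8}} = {t0, t1, t2, t5, t6, t7, t8}
|Sat(AX (r | ~a))| = |{t0, t1, t2, t5, t6, t7, t8}| = 7.

7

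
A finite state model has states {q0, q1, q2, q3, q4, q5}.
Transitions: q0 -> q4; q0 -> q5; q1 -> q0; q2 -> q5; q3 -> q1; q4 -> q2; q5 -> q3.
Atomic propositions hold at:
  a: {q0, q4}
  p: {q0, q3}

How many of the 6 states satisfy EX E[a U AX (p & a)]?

1

Sat(p & a) = {q0}
Sat(AX (p & a)) = {s : every successor in {q0}} = {q1}
E[a U AX (p & a)]: least fixpoint, start Z0 = Sat(AX (p & a)) = {q1}, add states in Sat(a) with some successor in Z. Already a fixed point.
Sat(E[a U AX (p & a)]) = {q1}
Sat(EX E[a U AX (p & a)]) = {s : some successor in {q1}} = {q3}
|Sat(EX E[a U AX (p & a)])| = |{q3}| = 1.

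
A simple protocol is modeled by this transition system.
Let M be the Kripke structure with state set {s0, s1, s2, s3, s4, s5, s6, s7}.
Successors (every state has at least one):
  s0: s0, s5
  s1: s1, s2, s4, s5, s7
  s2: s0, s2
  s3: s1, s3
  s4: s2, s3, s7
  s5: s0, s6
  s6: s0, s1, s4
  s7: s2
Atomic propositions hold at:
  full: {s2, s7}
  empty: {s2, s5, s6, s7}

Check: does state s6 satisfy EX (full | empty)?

No

Sat(full | empty) = {s2, s5, s6, s7}
Sat(EX (full | empty)) = {s : some successor in {s2, s5, s6, s7}} = {s0, s1, s2, s4, s5, s7}
s6 ∉ Sat(EX (full | empty)) = {s0, s1, s2, s4, s5, s7}, so the formula does not hold at s6.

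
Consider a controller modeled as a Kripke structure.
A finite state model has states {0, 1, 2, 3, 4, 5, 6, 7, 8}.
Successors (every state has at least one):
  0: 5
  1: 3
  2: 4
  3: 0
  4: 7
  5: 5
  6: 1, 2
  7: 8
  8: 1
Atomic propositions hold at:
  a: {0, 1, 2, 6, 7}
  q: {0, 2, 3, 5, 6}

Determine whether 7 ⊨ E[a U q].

No

E[a U q]: least fixpoint, start Z0 = Sat(q) = {0, 2, 3, 5, 6}, add states in Sat(a) with some successor in Z. Z1 = {0, 1, 2, 3, 5, 6}; fixed.
Sat(E[a U q]) = {0, 1, 2, 3, 5, 6}
7 ∉ Sat(E[a U q]) = {0, 1, 2, 3, 5, 6}, so the formula does not hold at 7.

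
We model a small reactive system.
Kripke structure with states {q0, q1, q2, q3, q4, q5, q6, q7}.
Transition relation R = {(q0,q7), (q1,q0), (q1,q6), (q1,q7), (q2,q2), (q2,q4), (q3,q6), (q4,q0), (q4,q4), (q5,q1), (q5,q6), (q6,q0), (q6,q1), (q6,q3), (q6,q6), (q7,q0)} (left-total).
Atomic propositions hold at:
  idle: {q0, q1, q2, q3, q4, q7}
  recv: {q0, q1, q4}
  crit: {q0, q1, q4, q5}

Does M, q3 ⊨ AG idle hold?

No

AG idle: greatest fixpoint, start Z0 = {q0, q1, q2, q3, q4, q7}, keep only states in Sat with every successor in Z. Z1 = {q0, q2, q4, q7}; fixed.
Sat(AG idle) = {q0, q2, q4, q7}
q3 ∉ Sat(AG idle) = {q0, q2, q4, q7}, so the formula does not hold at q3.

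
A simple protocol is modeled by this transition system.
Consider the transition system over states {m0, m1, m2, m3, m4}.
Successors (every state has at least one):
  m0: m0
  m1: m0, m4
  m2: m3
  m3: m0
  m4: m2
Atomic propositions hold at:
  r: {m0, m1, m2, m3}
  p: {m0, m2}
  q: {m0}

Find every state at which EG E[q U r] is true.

{m0, m1, m2, m3}

E[q U r]: least fixpoint, start Z0 = Sat(r) = {m0, m1, m2, m3}, add states in Sat(q) with some successor in Z. Already a fixed point.
Sat(E[q U r]) = {m0, m1, m2, m3}
EG E[q U r]: greatest fixpoint, start Z0 = {m0, m1, m2, m3}, keep only states in Sat with some successor in Z. Already a fixed point.
Sat(EG E[q U r]) = {m0, m1, m2, m3}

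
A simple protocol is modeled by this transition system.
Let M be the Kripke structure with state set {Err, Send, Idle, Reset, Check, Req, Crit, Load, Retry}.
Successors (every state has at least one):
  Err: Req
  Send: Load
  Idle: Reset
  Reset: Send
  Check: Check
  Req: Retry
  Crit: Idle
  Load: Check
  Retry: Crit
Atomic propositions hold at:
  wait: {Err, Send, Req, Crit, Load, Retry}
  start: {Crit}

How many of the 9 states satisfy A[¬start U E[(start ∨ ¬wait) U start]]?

4

Sat(¬start) = {Err, Send, Idle, Reset, Check, Req, Load, Retry}
Sat(¬wait) = {Idle, Reset, Check}
Sat(start ∨ ¬wait) = {Idle, Reset, Check, Crit}
E[(start ∨ ¬wait) U start]: least fixpoint, start Z0 = Sat(start) = {Crit}, add states in Sat(start ∨ ¬wait) with some successor in Z. Already a fixed point.
Sat(E[(start ∨ ¬wait) U start]) = {Crit}
A[¬start U E[(start ∨ ¬wait) U start]]: least fixpoint, start Z0 = Sat(E[(start ∨ ¬wait) U start]) = {Crit}, add states in Sat(¬start) with every successor in Z. Z1 = {Crit, Retry}; Z2 = {Req, Crit, Retry}; Z3 = {Err, Req, Crit, Retry}; fixed.
Sat(A[¬start U E[(start ∨ ¬wait) U start]]) = {Err, Req, Crit, Retry}
|Sat(A[¬start U E[(start ∨ ¬wait) U start]])| = |{Err, Req, Crit, Retry}| = 4.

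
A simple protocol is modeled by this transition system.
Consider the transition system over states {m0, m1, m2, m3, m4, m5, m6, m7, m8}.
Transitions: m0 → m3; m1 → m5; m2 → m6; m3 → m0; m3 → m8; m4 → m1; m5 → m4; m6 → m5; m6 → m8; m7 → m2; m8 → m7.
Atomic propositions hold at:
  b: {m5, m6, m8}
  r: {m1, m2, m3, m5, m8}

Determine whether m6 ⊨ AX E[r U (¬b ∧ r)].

Sat(¬b) = {m0, m1, m2, m3, m4, m7}
Sat(¬b ∧ r) = {m1, m2, m3}
E[r U (¬b ∧ r)]: least fixpoint, start Z0 = Sat((¬b ∧ r)) = {m1, m2, m3}, add states in Sat(r) with some successor in Z. Already a fixed point.
Sat(E[r U (¬b ∧ r)]) = {m1, m2, m3}
Sat(AX E[r U (¬b ∧ r)]) = {s : every successor in {m1, m2, m3}} = {m0, m4, m7}
m6 ∉ Sat(AX E[r U (¬b ∧ r)]) = {m0, m4, m7}, so the formula does not hold at m6.

No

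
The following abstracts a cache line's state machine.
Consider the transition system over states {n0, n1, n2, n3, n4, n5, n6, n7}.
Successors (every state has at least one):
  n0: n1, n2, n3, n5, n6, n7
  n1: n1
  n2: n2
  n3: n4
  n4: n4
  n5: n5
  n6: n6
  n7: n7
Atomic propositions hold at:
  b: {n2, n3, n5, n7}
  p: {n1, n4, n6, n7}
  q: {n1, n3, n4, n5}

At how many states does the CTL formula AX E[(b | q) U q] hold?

4

Sat(b | q) = {n1, n2, n3, n4, n5, n7}
E[(b | q) U q]: least fixpoint, start Z0 = Sat(q) = {n1, n3, n4, n5}, add states in Sat(b | q) with some successor in Z. Already a fixed point.
Sat(E[(b | q) U q]) = {n1, n3, n4, n5}
Sat(AX E[(b | q) U q]) = {s : every successor in {n1, n3, n4, n5}} = {n1, n3, n4, n5}
|Sat(AX E[(b | q) U q])| = |{n1, n3, n4, n5}| = 4.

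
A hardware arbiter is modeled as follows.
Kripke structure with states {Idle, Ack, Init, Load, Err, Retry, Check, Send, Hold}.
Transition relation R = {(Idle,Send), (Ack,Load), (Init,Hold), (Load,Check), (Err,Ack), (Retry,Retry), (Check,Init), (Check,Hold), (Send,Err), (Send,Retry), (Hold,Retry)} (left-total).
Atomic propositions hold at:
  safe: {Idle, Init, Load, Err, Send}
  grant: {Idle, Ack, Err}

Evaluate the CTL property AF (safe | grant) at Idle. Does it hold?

Yes

Sat(safe | grant) = {Idle, Ack, Init, Load, Err, Send}
AF (safe | grant): least fixpoint, start Z0 = {Idle, Ack, Init, Load, Err, Send}, add states with every successor in Z. Already a fixed point.
Sat(AF (safe | grant)) = {Idle, Ack, Init, Load, Err, Send}
Idle ∈ Sat(AF (safe | grant)) = {Idle, Ack, Init, Load, Err, Send}, so the formula holds at Idle.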